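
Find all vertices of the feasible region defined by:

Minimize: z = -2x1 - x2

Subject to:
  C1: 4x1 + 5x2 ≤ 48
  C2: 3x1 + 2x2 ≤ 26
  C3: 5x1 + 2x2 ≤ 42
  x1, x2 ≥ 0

(0, 0), (8.4, 0), (8, 1), (4.857, 5.714), (0, 9.6)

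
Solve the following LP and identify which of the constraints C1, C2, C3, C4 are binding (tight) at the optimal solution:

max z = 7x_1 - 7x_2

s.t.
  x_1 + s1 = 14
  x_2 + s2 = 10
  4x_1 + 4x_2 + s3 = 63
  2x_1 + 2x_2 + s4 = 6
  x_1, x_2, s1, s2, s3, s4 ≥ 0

At x_1 = 3, x_2 = 0, compute slack b - a·x for each constraint:
  C1: 14 − 3 = 11  (slack)
  C2: 10 − 0 = 10  (slack)
  C3: 63 − 12 = 51  (slack)
  C4: 6 − 6 = 0  (binding)

Optimal: x_1 = 3, x_2 = 0
Binding: C4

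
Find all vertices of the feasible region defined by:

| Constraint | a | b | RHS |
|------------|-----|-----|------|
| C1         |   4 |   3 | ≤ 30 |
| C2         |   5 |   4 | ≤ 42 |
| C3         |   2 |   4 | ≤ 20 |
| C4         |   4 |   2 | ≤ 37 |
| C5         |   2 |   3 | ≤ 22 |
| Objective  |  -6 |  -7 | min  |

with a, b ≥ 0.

(0, 0), (7.5, 0), (6, 2), (0, 5)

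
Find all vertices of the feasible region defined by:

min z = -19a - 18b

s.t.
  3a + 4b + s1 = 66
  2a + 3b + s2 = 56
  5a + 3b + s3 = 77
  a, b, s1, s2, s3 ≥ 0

(0, 0), (15.4, 0), (10, 9), (0, 16.5)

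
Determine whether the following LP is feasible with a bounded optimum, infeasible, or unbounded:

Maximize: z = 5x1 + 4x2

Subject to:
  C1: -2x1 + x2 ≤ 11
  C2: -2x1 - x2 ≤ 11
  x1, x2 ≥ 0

Unbounded (objective can increase without bound)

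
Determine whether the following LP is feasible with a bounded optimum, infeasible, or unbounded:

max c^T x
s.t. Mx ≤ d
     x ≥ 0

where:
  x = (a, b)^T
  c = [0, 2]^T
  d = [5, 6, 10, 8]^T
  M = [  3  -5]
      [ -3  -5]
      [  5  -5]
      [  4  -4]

Unbounded (objective can increase without bound)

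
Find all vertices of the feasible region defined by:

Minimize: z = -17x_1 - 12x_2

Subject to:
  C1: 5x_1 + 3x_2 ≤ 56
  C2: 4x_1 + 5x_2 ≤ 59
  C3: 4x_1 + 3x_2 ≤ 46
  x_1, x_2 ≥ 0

(0, 0), (11.2, 0), (10, 2), (6.625, 6.5), (0, 11.8)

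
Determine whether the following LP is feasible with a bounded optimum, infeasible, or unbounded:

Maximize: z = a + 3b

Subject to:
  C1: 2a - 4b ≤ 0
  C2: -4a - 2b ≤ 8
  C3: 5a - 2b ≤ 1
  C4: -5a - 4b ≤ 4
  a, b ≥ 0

Unbounded (objective can increase without bound)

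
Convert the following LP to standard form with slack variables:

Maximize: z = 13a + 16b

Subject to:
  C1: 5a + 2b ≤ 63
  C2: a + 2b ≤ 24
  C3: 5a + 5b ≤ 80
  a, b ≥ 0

max z = 13a + 16b

s.t.
  5a + 2b + s1 = 63
  a + 2b + s2 = 24
  5a + 5b + s3 = 80
  a, b, s1, s2, s3 ≥ 0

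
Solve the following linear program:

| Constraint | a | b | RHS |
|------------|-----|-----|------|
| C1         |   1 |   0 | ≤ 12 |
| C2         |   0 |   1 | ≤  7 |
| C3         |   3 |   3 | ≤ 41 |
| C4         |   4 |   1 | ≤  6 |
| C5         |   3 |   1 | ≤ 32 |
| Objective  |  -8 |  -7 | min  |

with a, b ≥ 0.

Evaluate the objective at each vertex of the feasible region:
  z(0, 0) = 0
  z(1.5, 0) = -12
  z(0, 6) = -42  ←
The minimum is at a = 0, b = 6.

a = 0, b = 6, z = -42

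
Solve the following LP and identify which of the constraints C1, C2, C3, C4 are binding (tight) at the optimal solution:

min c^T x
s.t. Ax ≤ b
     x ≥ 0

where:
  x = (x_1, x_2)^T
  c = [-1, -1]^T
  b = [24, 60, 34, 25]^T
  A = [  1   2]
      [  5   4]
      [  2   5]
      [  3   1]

At x_1 = 7, x_2 = 4, compute slack b - a·x for each constraint:
  C1: 24 − 15 = 9  (slack)
  C2: 60 − 51 = 9  (slack)
  C3: 34 − 34 = 0  (binding)
  C4: 25 − 25 = 0  (binding)

Optimal: x_1 = 7, x_2 = 4
Binding: C3, C4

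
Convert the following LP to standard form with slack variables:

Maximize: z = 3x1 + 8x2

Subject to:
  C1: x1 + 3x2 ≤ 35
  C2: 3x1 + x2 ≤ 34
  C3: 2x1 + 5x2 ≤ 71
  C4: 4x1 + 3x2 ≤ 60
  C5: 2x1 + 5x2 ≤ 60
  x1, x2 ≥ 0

max z = 3x1 + 8x2

s.t.
  x1 + 3x2 + s1 = 35
  3x1 + x2 + s2 = 34
  2x1 + 5x2 + s3 = 71
  4x1 + 3x2 + s4 = 60
  2x1 + 5x2 + s5 = 60
  x1, x2, s1, s2, s3, s4, s5 ≥ 0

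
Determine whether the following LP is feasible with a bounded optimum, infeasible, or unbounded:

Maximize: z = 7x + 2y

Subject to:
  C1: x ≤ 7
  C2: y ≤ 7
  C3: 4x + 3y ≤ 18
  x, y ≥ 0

Feasible with a bounded optimal solution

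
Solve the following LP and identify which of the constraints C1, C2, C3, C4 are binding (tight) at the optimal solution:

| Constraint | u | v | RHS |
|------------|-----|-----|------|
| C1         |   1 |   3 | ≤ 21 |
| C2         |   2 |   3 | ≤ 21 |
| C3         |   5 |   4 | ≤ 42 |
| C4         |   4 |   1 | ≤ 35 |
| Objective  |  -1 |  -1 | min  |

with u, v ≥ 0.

At u = 6, v = 3, compute slack b - a·x for each constraint:
  C1: 21 − 15 = 6  (slack)
  C2: 21 − 21 = 0  (binding)
  C3: 42 − 42 = 0  (binding)
  C4: 35 − 27 = 8  (slack)

Optimal: u = 6, v = 3
Binding: C2, C3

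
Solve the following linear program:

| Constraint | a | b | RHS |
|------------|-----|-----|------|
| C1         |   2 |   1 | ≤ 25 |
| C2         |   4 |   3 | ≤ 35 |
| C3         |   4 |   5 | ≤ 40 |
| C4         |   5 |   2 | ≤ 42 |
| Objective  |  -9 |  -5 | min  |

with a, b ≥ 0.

Evaluate the objective at each vertex of the feasible region:
  z(0, 0) = 0
  z(8.4, 0) = -75.6
  z(8, 1) = -77  ←
  z(6.875, 2.5) = -74.38
  z(0, 8) = -40
The minimum is at a = 8, b = 1.

a = 8, b = 1, z = -77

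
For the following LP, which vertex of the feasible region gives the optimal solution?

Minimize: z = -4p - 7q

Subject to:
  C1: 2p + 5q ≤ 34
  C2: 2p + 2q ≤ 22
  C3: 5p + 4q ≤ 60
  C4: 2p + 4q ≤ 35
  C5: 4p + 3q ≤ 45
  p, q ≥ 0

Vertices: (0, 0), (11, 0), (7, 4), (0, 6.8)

Evaluate the objective at each vertex of the feasible region:
  z(0, 0) = 0
  z(11, 0) = -44
  z(7, 4) = -56  ←
  z(0, 6.8) = -47.6
The minimum is at p = 7, q = 4.

(7, 4)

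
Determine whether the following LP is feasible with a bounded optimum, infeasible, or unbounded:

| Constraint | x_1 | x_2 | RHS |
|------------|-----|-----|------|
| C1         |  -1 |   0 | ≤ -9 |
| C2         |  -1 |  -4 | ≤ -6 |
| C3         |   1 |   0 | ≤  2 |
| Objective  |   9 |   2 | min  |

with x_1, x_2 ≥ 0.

Infeasible (no feasible solution exists)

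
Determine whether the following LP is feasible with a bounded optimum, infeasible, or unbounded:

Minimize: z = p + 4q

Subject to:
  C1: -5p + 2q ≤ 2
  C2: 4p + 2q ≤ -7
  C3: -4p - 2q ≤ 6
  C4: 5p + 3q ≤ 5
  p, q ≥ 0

Infeasible (no feasible solution exists)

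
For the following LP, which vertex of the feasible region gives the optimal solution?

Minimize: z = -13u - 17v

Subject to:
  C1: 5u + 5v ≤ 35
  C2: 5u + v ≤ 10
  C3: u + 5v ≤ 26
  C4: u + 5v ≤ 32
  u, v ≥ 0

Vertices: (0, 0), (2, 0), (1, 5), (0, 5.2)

Evaluate the objective at each vertex of the feasible region:
  z(0, 0) = 0
  z(2, 0) = -26
  z(1, 5) = -98  ←
  z(0, 5.2) = -88.4
The minimum is at u = 1, v = 5.

(1, 5)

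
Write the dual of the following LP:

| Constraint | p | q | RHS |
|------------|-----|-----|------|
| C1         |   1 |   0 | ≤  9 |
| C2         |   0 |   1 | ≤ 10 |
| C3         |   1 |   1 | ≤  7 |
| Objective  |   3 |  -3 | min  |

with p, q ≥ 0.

Primal min cᵀx s.t. Ax ≤ b, x ≥ 0  →  Dual max −bᵀy s.t. Aᵀy ≥ −c, y ≥ 0.

Maximize: z = -9y1 - 10y2 - 7y3

Subject to:
  y1 + y3 ≥ -3
  y2 + y3 ≥ 3
  y1, y2, y3 ≥ 0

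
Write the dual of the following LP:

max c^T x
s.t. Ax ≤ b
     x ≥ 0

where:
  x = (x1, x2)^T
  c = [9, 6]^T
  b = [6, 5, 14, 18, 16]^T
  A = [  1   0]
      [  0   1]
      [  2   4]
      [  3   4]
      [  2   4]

Primal max cᵀx s.t. Ax ≤ b, x ≥ 0  →  Dual min bᵀy s.t. Aᵀy ≥ c, y ≥ 0.

Minimize: z = 6y1 + 5y2 + 14y3 + 18y4 + 16y5

Subject to:
  y1 + 2y3 + 3y4 + 2y5 ≥ 9
  y2 + 4y3 + 4y4 + 4y5 ≥ 6
  y1, y2, y3, y4, y5 ≥ 0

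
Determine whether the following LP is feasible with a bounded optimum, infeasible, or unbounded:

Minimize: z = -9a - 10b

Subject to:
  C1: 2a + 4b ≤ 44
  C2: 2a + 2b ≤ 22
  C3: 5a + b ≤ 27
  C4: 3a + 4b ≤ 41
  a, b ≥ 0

Feasible with a bounded optimal solution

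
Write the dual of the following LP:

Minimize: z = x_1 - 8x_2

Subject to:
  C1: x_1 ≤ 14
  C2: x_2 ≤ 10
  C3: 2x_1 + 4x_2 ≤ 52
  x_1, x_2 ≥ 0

Primal min cᵀx s.t. Ax ≤ b, x ≥ 0  →  Dual max −bᵀy s.t. Aᵀy ≥ −c, y ≥ 0.

Maximize: z = -14y1 - 10y2 - 52y3

Subject to:
  y1 + 2y3 ≥ -1
  y2 + 4y3 ≥ 8
  y1, y2, y3 ≥ 0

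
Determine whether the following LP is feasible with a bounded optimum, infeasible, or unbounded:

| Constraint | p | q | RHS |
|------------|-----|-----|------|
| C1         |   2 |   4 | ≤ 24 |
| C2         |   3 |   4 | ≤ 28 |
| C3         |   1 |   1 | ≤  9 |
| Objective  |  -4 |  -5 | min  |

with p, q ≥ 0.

Feasible with a bounded optimal solution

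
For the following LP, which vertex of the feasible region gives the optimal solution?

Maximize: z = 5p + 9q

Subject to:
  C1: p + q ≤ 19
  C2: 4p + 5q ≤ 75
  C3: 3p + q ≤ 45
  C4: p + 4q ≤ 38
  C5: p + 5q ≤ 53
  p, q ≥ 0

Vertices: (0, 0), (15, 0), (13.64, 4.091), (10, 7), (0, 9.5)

Evaluate the objective at each vertex of the feasible region:
  z(0, 0) = 0
  z(15, 0) = 75
  z(13.64, 4.091) = 105
  z(10, 7) = 113  ←
  z(0, 9.5) = 85.5
The maximum is at p = 10, q = 7.

(10, 7)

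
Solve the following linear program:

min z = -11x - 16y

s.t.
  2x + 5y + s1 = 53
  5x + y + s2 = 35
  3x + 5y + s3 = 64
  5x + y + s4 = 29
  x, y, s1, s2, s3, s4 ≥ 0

Evaluate the objective at each vertex of the feasible region:
  z(0, 0) = 0
  z(5.8, 0) = -63.8
  z(4, 9) = -188  ←
  z(0, 10.6) = -169.6
The minimum is at x = 4, y = 9.

x = 4, y = 9, z = -188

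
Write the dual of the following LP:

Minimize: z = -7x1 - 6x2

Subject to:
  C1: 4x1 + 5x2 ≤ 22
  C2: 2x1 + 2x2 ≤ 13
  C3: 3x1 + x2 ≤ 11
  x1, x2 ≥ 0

Primal min cᵀx s.t. Ax ≤ b, x ≥ 0  →  Dual max −bᵀy s.t. Aᵀy ≥ −c, y ≥ 0.

Maximize: z = -22y1 - 13y2 - 11y3

Subject to:
  4y1 + 2y2 + 3y3 ≥ 7
  5y1 + 2y2 + y3 ≥ 6
  y1, y2, y3 ≥ 0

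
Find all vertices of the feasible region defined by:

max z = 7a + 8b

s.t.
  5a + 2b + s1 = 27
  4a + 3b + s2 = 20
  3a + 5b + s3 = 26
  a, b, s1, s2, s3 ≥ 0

(0, 0), (5, 0), (2, 4), (0, 5.2)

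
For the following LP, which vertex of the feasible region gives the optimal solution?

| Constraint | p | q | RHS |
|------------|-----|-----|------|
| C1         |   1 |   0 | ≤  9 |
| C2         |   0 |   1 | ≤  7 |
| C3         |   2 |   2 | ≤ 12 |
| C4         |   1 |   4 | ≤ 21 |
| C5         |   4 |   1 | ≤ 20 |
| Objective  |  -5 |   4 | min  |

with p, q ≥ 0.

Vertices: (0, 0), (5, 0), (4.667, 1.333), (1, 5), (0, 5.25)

Evaluate the objective at each vertex of the feasible region:
  z(0, 0) = 0
  z(5, 0) = -25  ←
  z(4.667, 1.333) = -18
  z(1, 5) = 15
  z(0, 5.25) = 21
The minimum is at p = 5, q = 0.

(5, 0)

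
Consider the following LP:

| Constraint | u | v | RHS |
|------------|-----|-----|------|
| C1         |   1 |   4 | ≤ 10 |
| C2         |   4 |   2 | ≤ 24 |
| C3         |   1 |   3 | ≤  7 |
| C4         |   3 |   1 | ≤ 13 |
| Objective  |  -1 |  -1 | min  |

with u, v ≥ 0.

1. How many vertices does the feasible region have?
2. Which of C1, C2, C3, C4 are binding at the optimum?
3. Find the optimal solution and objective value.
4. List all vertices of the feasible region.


1. 4
2. C3, C4
3. u = 4, v = 1, z = -5
4. (0, 0), (4.333, 0), (4, 1), (0, 2.333)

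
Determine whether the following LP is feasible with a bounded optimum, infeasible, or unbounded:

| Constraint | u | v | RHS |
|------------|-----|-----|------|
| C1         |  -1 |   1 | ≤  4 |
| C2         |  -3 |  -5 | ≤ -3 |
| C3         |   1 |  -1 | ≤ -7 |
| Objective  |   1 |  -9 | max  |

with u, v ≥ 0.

Infeasible (no feasible solution exists)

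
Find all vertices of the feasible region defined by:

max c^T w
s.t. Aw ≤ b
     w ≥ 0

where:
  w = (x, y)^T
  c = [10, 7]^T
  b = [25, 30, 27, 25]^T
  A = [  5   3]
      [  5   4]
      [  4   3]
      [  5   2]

(0, 0), (5, 0), (2, 5), (0, 7.5)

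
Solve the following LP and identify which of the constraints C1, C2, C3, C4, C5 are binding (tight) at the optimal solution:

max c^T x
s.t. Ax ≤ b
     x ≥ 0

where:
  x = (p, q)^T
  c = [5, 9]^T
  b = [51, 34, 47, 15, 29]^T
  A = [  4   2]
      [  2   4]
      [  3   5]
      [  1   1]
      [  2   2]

At p = 9, q = 4, compute slack b - a·x for each constraint:
  C1: 51 − 44 = 7  (slack)
  C2: 34 − 34 = 0  (binding)
  C3: 47 − 47 = 0  (binding)
  C4: 15 − 13 = 2  (slack)
  C5: 29 − 26 = 3  (slack)

Optimal: p = 9, q = 4
Binding: C2, C3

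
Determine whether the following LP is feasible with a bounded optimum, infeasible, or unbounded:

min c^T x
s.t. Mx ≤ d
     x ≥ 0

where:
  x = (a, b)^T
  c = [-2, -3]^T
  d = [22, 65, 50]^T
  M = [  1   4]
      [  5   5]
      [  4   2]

Feasible with a bounded optimal solution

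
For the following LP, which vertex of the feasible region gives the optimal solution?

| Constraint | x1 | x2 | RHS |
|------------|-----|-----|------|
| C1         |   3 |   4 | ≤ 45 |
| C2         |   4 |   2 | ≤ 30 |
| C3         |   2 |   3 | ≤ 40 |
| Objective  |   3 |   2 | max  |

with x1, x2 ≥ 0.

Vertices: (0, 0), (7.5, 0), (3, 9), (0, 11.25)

Evaluate the objective at each vertex of the feasible region:
  z(0, 0) = 0
  z(7.5, 0) = 22.5
  z(3, 9) = 27  ←
  z(0, 11.25) = 22.5
The maximum is at x1 = 3, x2 = 9.

(3, 9)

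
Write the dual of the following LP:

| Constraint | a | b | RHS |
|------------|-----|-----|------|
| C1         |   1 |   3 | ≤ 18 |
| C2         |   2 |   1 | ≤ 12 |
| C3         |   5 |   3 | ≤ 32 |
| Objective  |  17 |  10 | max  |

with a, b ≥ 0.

Primal max cᵀx s.t. Ax ≤ b, x ≥ 0  →  Dual min bᵀy s.t. Aᵀy ≥ c, y ≥ 0.

Minimize: z = 18y1 + 12y2 + 32y3

Subject to:
  y1 + 2y2 + 5y3 ≥ 17
  3y1 + y2 + 3y3 ≥ 10
  y1, y2, y3 ≥ 0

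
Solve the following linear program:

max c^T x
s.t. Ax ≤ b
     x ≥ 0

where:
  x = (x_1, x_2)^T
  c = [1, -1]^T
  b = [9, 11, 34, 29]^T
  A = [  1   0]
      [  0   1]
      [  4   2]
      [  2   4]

Evaluate the objective at each vertex of the feasible region:
  z(0, 0) = 0
  z(8.5, 0) = 8.5  ←
  z(6.5, 4) = 2.5
  z(0, 7.25) = -7.25
The maximum is at x_1 = 8.5, x_2 = 0.

x_1 = 8.5, x_2 = 0, z = 8.5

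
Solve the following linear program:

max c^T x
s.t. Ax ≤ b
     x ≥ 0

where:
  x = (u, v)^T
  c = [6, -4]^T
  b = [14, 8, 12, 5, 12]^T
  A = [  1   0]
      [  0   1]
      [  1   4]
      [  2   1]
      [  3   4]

Evaluate the objective at each vertex of the feasible region:
  z(0, 0) = 0
  z(2.5, 0) = 15  ←
  z(1.6, 1.8) = 2.4
  z(0, 3) = -12
The maximum is at u = 2.5, v = 0.

u = 2.5, v = 0, z = 15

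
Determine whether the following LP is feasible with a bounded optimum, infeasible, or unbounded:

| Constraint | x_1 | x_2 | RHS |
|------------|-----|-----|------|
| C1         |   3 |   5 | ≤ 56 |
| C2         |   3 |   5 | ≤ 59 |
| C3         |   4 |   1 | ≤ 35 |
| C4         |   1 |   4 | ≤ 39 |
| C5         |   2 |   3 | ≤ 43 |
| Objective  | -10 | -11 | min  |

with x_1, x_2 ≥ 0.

Feasible with a bounded optimal solution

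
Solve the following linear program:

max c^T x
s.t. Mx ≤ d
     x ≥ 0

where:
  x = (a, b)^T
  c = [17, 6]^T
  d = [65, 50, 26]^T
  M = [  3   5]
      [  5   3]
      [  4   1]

Evaluate the objective at each vertex of the feasible region:
  z(0, 0) = 0
  z(6.5, 0) = 110.5
  z(4, 10) = 128  ←
  z(3.438, 10.94) = 124.1
  z(0, 13) = 78
The maximum is at a = 4, b = 10.

a = 4, b = 10, z = 128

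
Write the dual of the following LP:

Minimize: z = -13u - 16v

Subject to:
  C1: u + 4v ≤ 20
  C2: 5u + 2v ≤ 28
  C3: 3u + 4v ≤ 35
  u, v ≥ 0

Primal min cᵀx s.t. Ax ≤ b, x ≥ 0  →  Dual max −bᵀy s.t. Aᵀy ≥ −c, y ≥ 0.

Maximize: z = -20y1 - 28y2 - 35y3

Subject to:
  y1 + 5y2 + 3y3 ≥ 13
  4y1 + 2y2 + 4y3 ≥ 16
  y1, y2, y3 ≥ 0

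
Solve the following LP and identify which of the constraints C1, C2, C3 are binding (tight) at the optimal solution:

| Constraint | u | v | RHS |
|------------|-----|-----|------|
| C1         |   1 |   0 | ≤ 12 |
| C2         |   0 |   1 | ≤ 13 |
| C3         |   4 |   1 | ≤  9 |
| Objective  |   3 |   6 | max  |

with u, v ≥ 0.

At u = 0, v = 9, compute slack b - a·x for each constraint:
  C1: 12 − 0 = 12  (slack)
  C2: 13 − 9 = 4  (slack)
  C3: 9 − 9 = 0  (binding)

Optimal: u = 0, v = 9
Binding: C3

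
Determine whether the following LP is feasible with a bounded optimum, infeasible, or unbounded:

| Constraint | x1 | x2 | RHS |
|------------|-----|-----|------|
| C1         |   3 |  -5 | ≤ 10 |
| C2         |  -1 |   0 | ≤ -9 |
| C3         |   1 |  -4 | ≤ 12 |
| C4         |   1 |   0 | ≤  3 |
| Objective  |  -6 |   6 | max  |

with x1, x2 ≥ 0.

Infeasible (no feasible solution exists)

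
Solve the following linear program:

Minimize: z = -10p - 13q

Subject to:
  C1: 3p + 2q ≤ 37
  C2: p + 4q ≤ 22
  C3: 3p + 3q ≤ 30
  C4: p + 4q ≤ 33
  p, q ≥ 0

Evaluate the objective at each vertex of the feasible region:
  z(0, 0) = 0
  z(10, 0) = -100
  z(6, 4) = -112  ←
  z(0, 5.5) = -71.5
The minimum is at p = 6, q = 4.

p = 6, q = 4, z = -112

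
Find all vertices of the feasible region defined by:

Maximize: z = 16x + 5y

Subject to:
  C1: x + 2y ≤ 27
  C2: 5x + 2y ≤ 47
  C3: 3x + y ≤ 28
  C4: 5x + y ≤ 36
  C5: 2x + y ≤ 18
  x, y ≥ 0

(0, 0), (7.2, 0), (6, 6), (3, 12), (0, 13.5)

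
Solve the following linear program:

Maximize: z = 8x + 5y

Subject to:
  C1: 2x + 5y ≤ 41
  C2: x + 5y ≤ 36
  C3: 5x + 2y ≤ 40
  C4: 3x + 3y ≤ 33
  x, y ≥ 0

Evaluate the objective at each vertex of the feasible region:
  z(0, 0) = 0
  z(8, 0) = 64
  z(6, 5) = 73  ←
  z(4.75, 6.25) = 69.25
  z(0, 7.2) = 36
The maximum is at x = 6, y = 5.

x = 6, y = 5, z = 73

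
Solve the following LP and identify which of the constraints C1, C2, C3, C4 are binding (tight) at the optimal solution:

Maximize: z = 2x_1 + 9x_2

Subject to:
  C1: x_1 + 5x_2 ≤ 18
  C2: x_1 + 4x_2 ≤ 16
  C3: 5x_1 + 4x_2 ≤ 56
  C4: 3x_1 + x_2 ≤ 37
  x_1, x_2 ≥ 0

At x_1 = 8, x_2 = 2, compute slack b - a·x for each constraint:
  C1: 18 − 18 = 0  (binding)
  C2: 16 − 16 = 0  (binding)
  C3: 56 − 48 = 8  (slack)
  C4: 37 − 26 = 11  (slack)

Optimal: x_1 = 8, x_2 = 2
Binding: C1, C2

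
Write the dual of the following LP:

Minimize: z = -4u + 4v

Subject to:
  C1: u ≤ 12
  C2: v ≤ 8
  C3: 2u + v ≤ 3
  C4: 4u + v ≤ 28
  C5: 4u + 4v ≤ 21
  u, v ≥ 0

Primal min cᵀx s.t. Ax ≤ b, x ≥ 0  →  Dual max −bᵀy s.t. Aᵀy ≥ −c, y ≥ 0.

Maximize: z = -12y1 - 8y2 - 3y3 - 28y4 - 21y5

Subject to:
  y1 + 2y3 + 4y4 + 4y5 ≥ 4
  y2 + y3 + y4 + 4y5 ≥ -4
  y1, y2, y3, y4, y5 ≥ 0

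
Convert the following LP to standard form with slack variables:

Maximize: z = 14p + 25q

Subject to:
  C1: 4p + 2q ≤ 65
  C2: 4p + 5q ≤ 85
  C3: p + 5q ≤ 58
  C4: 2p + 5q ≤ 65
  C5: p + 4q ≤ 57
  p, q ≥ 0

max z = 14p + 25q

s.t.
  4p + 2q + s1 = 65
  4p + 5q + s2 = 85
  p + 5q + s3 = 58
  2p + 5q + s4 = 65
  p + 4q + s5 = 57
  p, q, s1, s2, s3, s4, s5 ≥ 0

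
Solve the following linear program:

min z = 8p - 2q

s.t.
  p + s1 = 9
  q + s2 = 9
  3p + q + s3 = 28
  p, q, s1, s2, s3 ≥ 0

Evaluate the objective at each vertex of the feasible region:
  z(0, 0) = 0
  z(9, 0) = 72
  z(9, 1) = 70
  z(6.333, 9) = 32.67
  z(0, 9) = -18  ←
The minimum is at p = 0, q = 9.

p = 0, q = 9, z = -18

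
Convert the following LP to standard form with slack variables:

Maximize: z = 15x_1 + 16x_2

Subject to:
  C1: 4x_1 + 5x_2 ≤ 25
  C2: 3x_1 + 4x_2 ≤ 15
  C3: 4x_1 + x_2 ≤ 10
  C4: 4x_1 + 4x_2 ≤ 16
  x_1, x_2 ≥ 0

max z = 15x_1 + 16x_2

s.t.
  4x_1 + 5x_2 + s1 = 25
  3x_1 + 4x_2 + s2 = 15
  4x_1 + x_2 + s3 = 10
  4x_1 + 4x_2 + s4 = 16
  x_1, x_2, s1, s2, s3, s4 ≥ 0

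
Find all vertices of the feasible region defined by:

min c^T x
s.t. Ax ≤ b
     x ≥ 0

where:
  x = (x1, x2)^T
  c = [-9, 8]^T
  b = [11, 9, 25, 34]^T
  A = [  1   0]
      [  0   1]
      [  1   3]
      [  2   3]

(0, 0), (11, 0), (11, 4), (9, 5.333), (0, 8.333)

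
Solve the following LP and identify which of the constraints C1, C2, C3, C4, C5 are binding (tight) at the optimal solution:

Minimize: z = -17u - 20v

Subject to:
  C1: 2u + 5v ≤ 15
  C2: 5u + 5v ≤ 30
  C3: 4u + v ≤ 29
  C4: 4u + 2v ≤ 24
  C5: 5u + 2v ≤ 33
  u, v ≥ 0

At u = 5, v = 1, compute slack b - a·x for each constraint:
  C1: 15 − 15 = 0  (binding)
  C2: 30 − 30 = 0  (binding)
  C3: 29 − 21 = 8  (slack)
  C4: 24 − 22 = 2  (slack)
  C5: 33 − 27 = 6  (slack)

Optimal: u = 5, v = 1
Binding: C1, C2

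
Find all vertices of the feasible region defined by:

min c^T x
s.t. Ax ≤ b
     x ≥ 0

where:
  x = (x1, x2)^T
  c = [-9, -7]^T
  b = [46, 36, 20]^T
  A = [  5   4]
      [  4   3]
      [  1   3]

(0, 0), (9, 0), (6, 4), (5.273, 4.909), (0, 6.667)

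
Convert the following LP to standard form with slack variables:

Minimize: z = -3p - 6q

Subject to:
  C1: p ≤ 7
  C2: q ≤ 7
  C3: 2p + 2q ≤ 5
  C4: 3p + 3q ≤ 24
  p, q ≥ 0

min z = -3p - 6q

s.t.
  p + s1 = 7
  q + s2 = 7
  2p + 2q + s3 = 5
  3p + 3q + s4 = 24
  p, q, s1, s2, s3, s4 ≥ 0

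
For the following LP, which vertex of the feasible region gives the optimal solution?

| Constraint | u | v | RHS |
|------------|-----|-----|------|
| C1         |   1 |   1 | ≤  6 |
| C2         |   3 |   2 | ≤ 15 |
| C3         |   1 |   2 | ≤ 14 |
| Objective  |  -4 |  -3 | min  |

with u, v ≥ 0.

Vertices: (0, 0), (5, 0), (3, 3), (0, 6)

Evaluate the objective at each vertex of the feasible region:
  z(0, 0) = 0
  z(5, 0) = -20
  z(3, 3) = -21  ←
  z(0, 6) = -18
The minimum is at u = 3, v = 3.

(3, 3)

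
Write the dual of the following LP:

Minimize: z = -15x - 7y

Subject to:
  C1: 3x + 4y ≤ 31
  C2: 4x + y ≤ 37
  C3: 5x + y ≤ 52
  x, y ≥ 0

Primal min cᵀx s.t. Ax ≤ b, x ≥ 0  →  Dual max −bᵀy s.t. Aᵀy ≥ −c, y ≥ 0.

Maximize: z = -31y1 - 37y2 - 52y3

Subject to:
  3y1 + 4y2 + 5y3 ≥ 15
  4y1 + y2 + y3 ≥ 7
  y1, y2, y3 ≥ 0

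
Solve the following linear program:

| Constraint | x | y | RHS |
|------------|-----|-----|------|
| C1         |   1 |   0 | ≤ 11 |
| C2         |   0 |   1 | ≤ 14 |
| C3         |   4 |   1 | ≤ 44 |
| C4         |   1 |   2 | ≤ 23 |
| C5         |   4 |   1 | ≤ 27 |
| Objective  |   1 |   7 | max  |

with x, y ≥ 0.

Evaluate the objective at each vertex of the feasible region:
  z(0, 0) = 0
  z(6.75, 0) = 6.75
  z(4.429, 9.286) = 69.43
  z(0, 11.5) = 80.5  ←
The maximum is at x = 0, y = 11.5.

x = 0, y = 11.5, z = 80.5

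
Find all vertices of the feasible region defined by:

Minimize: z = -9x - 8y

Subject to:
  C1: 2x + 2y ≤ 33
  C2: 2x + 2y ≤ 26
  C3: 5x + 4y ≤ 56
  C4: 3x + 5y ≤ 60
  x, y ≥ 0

(0, 0), (11.2, 0), (4, 9), (2.5, 10.5), (0, 12)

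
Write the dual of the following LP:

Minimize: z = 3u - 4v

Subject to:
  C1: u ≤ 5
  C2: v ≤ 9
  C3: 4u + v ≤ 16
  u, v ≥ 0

Primal min cᵀx s.t. Ax ≤ b, x ≥ 0  →  Dual max −bᵀy s.t. Aᵀy ≥ −c, y ≥ 0.

Maximize: z = -5y1 - 9y2 - 16y3

Subject to:
  y1 + 4y3 ≥ -3
  y2 + y3 ≥ 4
  y1, y2, y3 ≥ 0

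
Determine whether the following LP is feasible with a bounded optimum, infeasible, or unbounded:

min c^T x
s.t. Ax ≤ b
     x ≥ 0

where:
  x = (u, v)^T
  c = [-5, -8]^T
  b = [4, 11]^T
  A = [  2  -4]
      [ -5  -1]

Unbounded (objective can decrease without bound)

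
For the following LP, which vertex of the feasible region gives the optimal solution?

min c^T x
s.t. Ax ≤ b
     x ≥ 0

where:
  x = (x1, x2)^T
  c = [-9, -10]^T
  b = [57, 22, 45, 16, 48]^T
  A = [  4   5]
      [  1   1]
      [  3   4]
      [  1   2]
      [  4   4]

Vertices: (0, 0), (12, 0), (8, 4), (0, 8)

Evaluate the objective at each vertex of the feasible region:
  z(0, 0) = 0
  z(12, 0) = -108
  z(8, 4) = -112  ←
  z(0, 8) = -80
The minimum is at x1 = 8, x2 = 4.

(8, 4)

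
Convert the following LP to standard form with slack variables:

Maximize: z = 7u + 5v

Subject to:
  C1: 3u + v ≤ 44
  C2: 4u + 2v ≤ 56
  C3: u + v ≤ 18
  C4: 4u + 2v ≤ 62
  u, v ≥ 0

max z = 7u + 5v

s.t.
  3u + v + s1 = 44
  4u + 2v + s2 = 56
  u + v + s3 = 18
  4u + 2v + s4 = 62
  u, v, s1, s2, s3, s4 ≥ 0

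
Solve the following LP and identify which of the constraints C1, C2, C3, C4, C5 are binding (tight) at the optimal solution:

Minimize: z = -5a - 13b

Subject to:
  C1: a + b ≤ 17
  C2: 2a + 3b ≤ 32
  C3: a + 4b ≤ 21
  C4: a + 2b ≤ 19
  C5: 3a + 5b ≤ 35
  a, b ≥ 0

At a = 5, b = 4, compute slack b - a·x for each constraint:
  C1: 17 − 9 = 8  (slack)
  C2: 32 − 22 = 10  (slack)
  C3: 21 − 21 = 0  (binding)
  C4: 19 − 13 = 6  (slack)
  C5: 35 − 35 = 0  (binding)

Optimal: a = 5, b = 4
Binding: C3, C5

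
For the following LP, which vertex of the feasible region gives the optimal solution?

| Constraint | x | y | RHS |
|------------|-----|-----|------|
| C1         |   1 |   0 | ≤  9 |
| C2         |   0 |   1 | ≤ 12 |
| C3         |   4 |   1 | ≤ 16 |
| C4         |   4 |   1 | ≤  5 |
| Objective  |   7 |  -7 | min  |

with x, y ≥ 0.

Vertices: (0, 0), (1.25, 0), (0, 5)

Evaluate the objective at each vertex of the feasible region:
  z(0, 0) = 0
  z(1.25, 0) = 8.75
  z(0, 5) = -35  ←
The minimum is at x = 0, y = 5.

(0, 5)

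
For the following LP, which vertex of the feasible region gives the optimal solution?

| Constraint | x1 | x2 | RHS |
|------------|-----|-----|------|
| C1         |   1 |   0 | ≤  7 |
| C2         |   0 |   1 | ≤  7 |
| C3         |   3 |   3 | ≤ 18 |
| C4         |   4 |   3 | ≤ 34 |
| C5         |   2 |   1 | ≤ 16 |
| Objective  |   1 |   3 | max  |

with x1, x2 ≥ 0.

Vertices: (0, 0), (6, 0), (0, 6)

Evaluate the objective at each vertex of the feasible region:
  z(0, 0) = 0
  z(6, 0) = 6
  z(0, 6) = 18  ←
The maximum is at x1 = 0, x2 = 6.

(0, 6)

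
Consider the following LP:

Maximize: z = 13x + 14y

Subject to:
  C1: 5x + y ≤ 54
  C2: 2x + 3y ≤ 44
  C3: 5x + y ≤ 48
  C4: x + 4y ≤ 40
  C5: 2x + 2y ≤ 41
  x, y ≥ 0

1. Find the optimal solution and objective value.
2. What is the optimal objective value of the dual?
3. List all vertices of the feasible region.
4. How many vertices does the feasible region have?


1. x = 8, y = 8, z = 216
2. 216
3. (0, 0), (9.6, 0), (8, 8), (0, 10)
4. 4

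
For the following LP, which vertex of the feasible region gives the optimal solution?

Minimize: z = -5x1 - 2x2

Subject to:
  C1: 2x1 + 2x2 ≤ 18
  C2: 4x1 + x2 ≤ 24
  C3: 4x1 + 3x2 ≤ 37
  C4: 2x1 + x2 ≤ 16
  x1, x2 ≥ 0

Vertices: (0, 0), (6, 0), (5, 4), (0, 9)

Evaluate the objective at each vertex of the feasible region:
  z(0, 0) = 0
  z(6, 0) = -30
  z(5, 4) = -33  ←
  z(0, 9) = -18
The minimum is at x1 = 5, x2 = 4.

(5, 4)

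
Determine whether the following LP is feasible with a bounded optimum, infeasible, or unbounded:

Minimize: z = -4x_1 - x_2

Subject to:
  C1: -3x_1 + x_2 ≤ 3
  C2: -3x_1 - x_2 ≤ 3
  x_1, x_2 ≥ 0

Unbounded (objective can decrease without bound)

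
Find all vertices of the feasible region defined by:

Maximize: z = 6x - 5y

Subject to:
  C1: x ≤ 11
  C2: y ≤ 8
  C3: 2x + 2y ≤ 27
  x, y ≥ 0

(0, 0), (11, 0), (11, 2.5), (5.5, 8), (0, 8)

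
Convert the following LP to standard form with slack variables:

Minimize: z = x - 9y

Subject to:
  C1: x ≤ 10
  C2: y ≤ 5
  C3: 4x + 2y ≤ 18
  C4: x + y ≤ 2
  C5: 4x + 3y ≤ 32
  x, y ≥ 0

min z = x - 9y

s.t.
  x + s1 = 10
  y + s2 = 5
  4x + 2y + s3 = 18
  x + y + s4 = 2
  4x + 3y + s5 = 32
  x, y, s1, s2, s3, s4, s5 ≥ 0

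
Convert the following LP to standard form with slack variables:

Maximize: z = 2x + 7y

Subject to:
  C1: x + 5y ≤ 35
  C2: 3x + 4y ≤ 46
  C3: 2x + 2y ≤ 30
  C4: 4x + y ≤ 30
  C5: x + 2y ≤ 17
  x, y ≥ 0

max z = 2x + 7y

s.t.
  x + 5y + s1 = 35
  3x + 4y + s2 = 46
  2x + 2y + s3 = 30
  4x + y + s4 = 30
  x + 2y + s5 = 17
  x, y, s1, s2, s3, s4, s5 ≥ 0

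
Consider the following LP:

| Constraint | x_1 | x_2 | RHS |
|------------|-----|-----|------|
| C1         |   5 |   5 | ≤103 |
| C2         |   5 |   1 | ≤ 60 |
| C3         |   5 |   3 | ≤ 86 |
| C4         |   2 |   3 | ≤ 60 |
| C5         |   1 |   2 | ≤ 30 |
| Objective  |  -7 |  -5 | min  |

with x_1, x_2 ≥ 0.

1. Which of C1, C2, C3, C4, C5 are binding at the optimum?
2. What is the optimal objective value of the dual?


1. C2, C5
2. -120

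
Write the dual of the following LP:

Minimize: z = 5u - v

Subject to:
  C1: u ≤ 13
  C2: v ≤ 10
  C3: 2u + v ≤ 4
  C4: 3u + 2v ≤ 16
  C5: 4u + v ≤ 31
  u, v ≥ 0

Primal min cᵀx s.t. Ax ≤ b, x ≥ 0  →  Dual max −bᵀy s.t. Aᵀy ≥ −c, y ≥ 0.

Maximize: z = -13y1 - 10y2 - 4y3 - 16y4 - 31y5

Subject to:
  y1 + 2y3 + 3y4 + 4y5 ≥ -5
  y2 + y3 + 2y4 + y5 ≥ 1
  y1, y2, y3, y4, y5 ≥ 0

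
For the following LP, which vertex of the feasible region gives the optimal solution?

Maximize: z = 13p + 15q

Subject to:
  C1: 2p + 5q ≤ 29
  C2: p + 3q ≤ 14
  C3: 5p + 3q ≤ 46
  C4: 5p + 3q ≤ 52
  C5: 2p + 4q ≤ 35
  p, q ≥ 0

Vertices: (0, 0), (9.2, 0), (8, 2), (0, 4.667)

Evaluate the objective at each vertex of the feasible region:
  z(0, 0) = 0
  z(9.2, 0) = 119.6
  z(8, 2) = 134  ←
  z(0, 4.667) = 70
The maximum is at p = 8, q = 2.

(8, 2)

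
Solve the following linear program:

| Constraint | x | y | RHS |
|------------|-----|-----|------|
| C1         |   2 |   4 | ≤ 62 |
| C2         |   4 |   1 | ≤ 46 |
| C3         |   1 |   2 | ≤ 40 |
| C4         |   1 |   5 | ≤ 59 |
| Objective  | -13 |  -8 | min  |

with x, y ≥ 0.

Evaluate the objective at each vertex of the feasible region:
  z(0, 0) = 0
  z(11.5, 0) = -149.5
  z(9, 10) = -197  ←
  z(0, 11.8) = -94.4
The minimum is at x = 9, y = 10.

x = 9, y = 10, z = -197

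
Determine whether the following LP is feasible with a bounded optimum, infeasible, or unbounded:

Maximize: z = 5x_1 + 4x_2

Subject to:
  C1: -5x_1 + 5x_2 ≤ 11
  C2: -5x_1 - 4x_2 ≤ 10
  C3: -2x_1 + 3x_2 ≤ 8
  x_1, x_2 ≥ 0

Unbounded (objective can increase without bound)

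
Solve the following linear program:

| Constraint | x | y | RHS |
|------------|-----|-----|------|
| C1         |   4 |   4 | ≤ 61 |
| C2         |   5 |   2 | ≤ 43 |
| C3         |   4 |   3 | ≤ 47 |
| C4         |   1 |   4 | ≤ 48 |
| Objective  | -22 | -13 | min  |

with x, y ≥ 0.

Evaluate the objective at each vertex of the feasible region:
  z(0, 0) = 0
  z(8.6, 0) = -189.2
  z(5, 9) = -227  ←
  z(3.385, 11.15) = -219.5
  z(0, 12) = -156
The minimum is at x = 5, y = 9.

x = 5, y = 9, z = -227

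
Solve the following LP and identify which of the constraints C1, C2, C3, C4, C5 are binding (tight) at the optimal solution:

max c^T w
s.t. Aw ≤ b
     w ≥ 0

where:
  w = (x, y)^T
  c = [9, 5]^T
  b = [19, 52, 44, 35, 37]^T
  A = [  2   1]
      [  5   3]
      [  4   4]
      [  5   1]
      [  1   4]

At x = 6, y = 5, compute slack b - a·x for each constraint:
  C1: 19 − 17 = 2  (slack)
  C2: 52 − 45 = 7  (slack)
  C3: 44 − 44 = 0  (binding)
  C4: 35 − 35 = 0  (binding)
  C5: 37 − 26 = 11  (slack)

Optimal: x = 6, y = 5
Binding: C3, C4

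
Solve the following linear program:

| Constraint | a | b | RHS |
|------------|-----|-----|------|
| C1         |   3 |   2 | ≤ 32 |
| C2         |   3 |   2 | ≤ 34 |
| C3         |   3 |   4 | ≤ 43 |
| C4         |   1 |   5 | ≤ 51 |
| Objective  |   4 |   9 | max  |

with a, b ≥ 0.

Evaluate the objective at each vertex of the feasible region:
  z(0, 0) = 0
  z(10.67, 0) = 42.67
  z(7, 5.5) = 77.5
  z(1, 10) = 94  ←
  z(0, 10.2) = 91.8
The maximum is at a = 1, b = 10.

a = 1, b = 10, z = 94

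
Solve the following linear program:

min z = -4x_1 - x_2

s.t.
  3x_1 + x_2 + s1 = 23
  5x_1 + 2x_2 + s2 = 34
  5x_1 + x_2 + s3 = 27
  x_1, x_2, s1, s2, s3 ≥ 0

Evaluate the objective at each vertex of the feasible region:
  z(0, 0) = 0
  z(5.4, 0) = -21.6
  z(4, 7) = -23  ←
  z(0, 17) = -17
The minimum is at x_1 = 4, x_2 = 7.

x_1 = 4, x_2 = 7, z = -23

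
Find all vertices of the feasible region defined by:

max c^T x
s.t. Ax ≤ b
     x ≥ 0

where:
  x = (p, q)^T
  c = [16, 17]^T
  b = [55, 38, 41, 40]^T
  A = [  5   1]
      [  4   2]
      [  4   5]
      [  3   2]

(0, 0), (9.5, 0), (9, 1), (0, 8.2)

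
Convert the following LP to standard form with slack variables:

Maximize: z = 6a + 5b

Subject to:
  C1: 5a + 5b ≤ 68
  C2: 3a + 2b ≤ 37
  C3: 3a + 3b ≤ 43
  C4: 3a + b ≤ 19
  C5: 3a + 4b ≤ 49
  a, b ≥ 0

max z = 6a + 5b

s.t.
  5a + 5b + s1 = 68
  3a + 2b + s2 = 37
  3a + 3b + s3 = 43
  3a + b + s4 = 19
  3a + 4b + s5 = 49
  a, b, s1, s2, s3, s4, s5 ≥ 0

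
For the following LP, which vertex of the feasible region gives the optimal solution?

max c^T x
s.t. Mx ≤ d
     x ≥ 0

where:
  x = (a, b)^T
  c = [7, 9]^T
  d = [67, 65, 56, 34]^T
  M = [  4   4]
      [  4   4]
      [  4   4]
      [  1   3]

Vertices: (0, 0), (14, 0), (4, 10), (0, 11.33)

Evaluate the objective at each vertex of the feasible region:
  z(0, 0) = 0
  z(14, 0) = 98
  z(4, 10) = 118  ←
  z(0, 11.33) = 102
The maximum is at a = 4, b = 10.

(4, 10)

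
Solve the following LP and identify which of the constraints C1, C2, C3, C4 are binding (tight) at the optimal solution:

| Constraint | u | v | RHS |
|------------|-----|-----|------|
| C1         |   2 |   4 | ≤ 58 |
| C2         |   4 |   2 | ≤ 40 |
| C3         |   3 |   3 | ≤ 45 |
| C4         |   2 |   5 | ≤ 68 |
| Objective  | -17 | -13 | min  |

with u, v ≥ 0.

At u = 5, v = 10, compute slack b - a·x for each constraint:
  C1: 58 − 50 = 8  (slack)
  C2: 40 − 40 = 0  (binding)
  C3: 45 − 45 = 0  (binding)
  C4: 68 − 60 = 8  (slack)

Optimal: u = 5, v = 10
Binding: C2, C3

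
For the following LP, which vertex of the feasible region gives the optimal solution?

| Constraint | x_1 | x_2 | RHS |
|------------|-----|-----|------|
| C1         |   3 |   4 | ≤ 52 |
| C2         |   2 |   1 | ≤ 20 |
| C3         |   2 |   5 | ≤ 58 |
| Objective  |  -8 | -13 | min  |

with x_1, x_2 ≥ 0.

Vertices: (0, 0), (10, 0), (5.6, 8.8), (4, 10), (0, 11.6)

Evaluate the objective at each vertex of the feasible region:
  z(0, 0) = 0
  z(10, 0) = -80
  z(5.6, 8.8) = -159.2
  z(4, 10) = -162  ←
  z(0, 11.6) = -150.8
The minimum is at x_1 = 4, x_2 = 10.

(4, 10)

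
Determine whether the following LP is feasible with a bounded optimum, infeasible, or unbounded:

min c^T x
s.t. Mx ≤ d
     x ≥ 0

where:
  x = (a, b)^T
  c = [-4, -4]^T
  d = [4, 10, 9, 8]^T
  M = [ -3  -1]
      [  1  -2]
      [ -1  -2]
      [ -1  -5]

Unbounded (objective can decrease without bound)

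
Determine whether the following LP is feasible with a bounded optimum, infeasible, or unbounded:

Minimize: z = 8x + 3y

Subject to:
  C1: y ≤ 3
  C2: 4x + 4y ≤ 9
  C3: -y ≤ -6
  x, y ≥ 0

Infeasible (no feasible solution exists)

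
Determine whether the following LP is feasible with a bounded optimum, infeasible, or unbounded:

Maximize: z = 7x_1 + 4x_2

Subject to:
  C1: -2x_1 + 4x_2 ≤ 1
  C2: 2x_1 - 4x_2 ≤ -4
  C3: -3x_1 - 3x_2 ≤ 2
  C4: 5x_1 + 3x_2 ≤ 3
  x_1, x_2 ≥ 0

Infeasible (no feasible solution exists)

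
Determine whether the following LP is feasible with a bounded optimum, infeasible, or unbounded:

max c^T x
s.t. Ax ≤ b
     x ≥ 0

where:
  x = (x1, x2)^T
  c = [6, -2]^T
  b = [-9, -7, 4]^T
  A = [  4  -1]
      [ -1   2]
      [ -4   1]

Infeasible (no feasible solution exists)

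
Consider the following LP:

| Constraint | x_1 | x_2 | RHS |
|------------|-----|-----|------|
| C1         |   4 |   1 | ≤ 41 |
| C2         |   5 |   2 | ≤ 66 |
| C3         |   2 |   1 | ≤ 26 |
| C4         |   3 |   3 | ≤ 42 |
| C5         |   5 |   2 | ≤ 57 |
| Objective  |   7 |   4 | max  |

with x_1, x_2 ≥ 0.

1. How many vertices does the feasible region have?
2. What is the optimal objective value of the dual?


1. 4
2. 83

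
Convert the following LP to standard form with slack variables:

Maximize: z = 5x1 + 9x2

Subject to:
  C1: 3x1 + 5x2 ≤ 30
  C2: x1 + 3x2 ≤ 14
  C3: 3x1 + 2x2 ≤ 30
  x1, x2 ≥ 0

max z = 5x1 + 9x2

s.t.
  3x1 + 5x2 + s1 = 30
  x1 + 3x2 + s2 = 14
  3x1 + 2x2 + s3 = 30
  x1, x2, s1, s2, s3 ≥ 0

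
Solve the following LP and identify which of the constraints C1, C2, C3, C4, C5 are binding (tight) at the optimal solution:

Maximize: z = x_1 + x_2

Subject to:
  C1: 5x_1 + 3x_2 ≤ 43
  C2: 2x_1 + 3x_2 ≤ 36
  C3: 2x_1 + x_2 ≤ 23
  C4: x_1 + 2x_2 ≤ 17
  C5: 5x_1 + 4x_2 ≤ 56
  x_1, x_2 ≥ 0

At x_1 = 5, x_2 = 6, compute slack b - a·x for each constraint:
  C1: 43 − 43 = 0  (binding)
  C2: 36 − 28 = 8  (slack)
  C3: 23 − 16 = 7  (slack)
  C4: 17 − 17 = 0  (binding)
  C5: 56 − 49 = 7  (slack)

Optimal: x_1 = 5, x_2 = 6
Binding: C1, C4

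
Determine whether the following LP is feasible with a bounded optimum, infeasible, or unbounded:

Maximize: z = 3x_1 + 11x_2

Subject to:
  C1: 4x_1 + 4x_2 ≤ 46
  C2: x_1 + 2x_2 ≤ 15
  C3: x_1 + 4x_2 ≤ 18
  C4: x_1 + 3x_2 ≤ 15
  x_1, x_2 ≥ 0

Feasible with a bounded optimal solution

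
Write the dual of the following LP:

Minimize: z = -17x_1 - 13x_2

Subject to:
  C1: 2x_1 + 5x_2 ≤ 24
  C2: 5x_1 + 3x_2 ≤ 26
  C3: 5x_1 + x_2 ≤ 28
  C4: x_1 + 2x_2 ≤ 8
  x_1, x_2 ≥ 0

Primal min cᵀx s.t. Ax ≤ b, x ≥ 0  →  Dual max −bᵀy s.t. Aᵀy ≥ −c, y ≥ 0.

Maximize: z = -24y1 - 26y2 - 28y3 - 8y4

Subject to:
  2y1 + 5y2 + 5y3 + y4 ≥ 17
  5y1 + 3y2 + y3 + 2y4 ≥ 13
  y1, y2, y3, y4 ≥ 0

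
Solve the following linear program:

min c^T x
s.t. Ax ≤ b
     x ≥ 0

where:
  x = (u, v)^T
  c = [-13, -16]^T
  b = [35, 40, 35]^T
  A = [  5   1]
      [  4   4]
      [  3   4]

Evaluate the objective at each vertex of the feasible region:
  z(0, 0) = 0
  z(7, 0) = -91
  z(6.25, 3.75) = -141.2
  z(5, 5) = -145  ←
  z(0, 8.75) = -140
The minimum is at u = 5, v = 5.

u = 5, v = 5, z = -145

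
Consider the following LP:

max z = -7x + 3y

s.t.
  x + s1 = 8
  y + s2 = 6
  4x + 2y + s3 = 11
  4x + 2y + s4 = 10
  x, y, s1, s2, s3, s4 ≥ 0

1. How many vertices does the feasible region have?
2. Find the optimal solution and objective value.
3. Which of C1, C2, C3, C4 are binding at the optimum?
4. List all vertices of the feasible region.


1. 3
2. x = 0, y = 5, z = 15
3. C4
4. (0, 0), (2.5, 0), (0, 5)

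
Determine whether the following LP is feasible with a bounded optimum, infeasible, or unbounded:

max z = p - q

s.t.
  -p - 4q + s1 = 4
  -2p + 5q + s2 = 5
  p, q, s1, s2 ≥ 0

Unbounded (objective can increase without bound)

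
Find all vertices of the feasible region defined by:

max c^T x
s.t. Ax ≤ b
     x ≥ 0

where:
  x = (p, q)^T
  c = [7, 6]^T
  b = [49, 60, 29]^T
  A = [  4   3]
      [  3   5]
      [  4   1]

(0, 0), (7.25, 0), (5, 9), (0, 12)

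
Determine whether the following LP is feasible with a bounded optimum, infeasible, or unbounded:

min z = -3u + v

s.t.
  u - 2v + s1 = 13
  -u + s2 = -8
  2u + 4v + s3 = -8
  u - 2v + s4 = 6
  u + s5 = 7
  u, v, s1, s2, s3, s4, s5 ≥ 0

Infeasible (no feasible solution exists)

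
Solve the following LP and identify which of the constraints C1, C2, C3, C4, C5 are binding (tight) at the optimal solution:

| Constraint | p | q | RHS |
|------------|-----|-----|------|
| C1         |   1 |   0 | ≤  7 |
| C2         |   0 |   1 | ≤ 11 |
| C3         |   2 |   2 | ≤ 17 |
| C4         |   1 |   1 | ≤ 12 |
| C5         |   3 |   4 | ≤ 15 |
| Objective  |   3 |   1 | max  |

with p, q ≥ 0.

At p = 5, q = 0, compute slack b - a·x for each constraint:
  C1: 7 − 5 = 2  (slack)
  C2: 11 − 0 = 11  (slack)
  C3: 17 − 10 = 7  (slack)
  C4: 12 − 5 = 7  (slack)
  C5: 15 − 15 = 0  (binding)

Optimal: p = 5, q = 0
Binding: C5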